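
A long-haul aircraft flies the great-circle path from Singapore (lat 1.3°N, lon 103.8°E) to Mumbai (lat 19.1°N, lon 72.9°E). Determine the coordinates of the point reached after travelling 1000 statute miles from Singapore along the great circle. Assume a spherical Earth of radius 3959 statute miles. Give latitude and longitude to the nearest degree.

≈ lat 9°N, lon 91°E

The haversine formula gives a central angle δ ≈ 0.613 rad (35.1°) between the endpoints. The total great-circle distance is δ·R ≈ 0.613 × 3959 ≈ 2426 mi, so the target fraction is f = 1000/2426 ≈ 0.412.
Interpolate at f ≈ 0.412 with slerp weights a = sin((1−f)δ)/sin δ ≈ 0.613, b = sin(fδ)/sin δ ≈ 0.435.
p = a·p₁ + b·p₂ ≈ (-0.025, 0.987, 0.156); φ = arcsin(p_z) ≈ 8.98°, λ = atan2(p_y, p_x) ≈ 91.47°.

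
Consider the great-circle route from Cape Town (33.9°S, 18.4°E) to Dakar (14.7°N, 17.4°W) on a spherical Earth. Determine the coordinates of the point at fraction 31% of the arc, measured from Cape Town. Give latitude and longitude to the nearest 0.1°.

≈ 19.4°S, 5.7°E

Convert each endpoint to a unit vector on the sphere (x = cos φ cos λ, y = cos φ sin λ, z = sin φ).
The central angle between the endpoints is δ = arccos(p₁·p₂) ≈ 1.036 rad (59.4°).
Interpolate at f = 0.31 with slerp weights a = sin((1−f)δ)/sin δ ≈ 0.762, b = sin(fδ)/sin δ ≈ 0.367.
p = a·p₁ + b·p₂ ≈ (0.939, 0.093, -0.332); φ = arcsin(p_z) ≈ -19.38°, λ = atan2(p_y, p_x) ≈ 5.69°.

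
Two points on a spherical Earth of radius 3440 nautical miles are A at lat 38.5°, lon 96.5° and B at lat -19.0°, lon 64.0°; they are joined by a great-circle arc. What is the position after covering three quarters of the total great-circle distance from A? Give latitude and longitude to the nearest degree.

Write both endpoints as unit vectors p₁, p₂ with components (cos φ cos λ, cos φ sin λ, sin φ).
The central angle between the endpoints is δ = arccos(p₁·p₂) ≈ 1.136 rad (65.1°).
Interpolate at f = 3/4 with slerp weights a = sin((1−f)δ)/sin δ ≈ 0.309, b = sin(fδ)/sin δ ≈ 0.830.
p = a·p₁ + b·p₂ ≈ (0.317, 0.945, -0.078); φ = arcsin(p_z) ≈ -4.46°, λ = atan2(p_y, p_x) ≈ 71.49°.

≈ lat -4°, lon 71°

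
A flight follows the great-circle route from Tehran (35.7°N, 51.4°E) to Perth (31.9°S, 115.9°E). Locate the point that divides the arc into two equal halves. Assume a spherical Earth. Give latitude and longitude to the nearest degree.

≈ 2°N, 84°E

Convert each endpoint to a unit vector on the sphere (x = cos φ cos λ, y = cos φ sin λ, z = sin φ).
The central angle between the endpoints is δ = arccos(p₁·p₂) ≈ 1.582 rad (90.7°).
Interpolate at f = 1/2 with slerp weights a = sin((1−f)δ)/sin δ ≈ 0.711, b = sin(fδ)/sin δ ≈ 0.711.
p = a·p₁ + b·p₂ ≈ (0.097, 0.995, 0.039); φ = arcsin(p_z) ≈ 2.25°, λ = atan2(p_y, p_x) ≈ 84.45°.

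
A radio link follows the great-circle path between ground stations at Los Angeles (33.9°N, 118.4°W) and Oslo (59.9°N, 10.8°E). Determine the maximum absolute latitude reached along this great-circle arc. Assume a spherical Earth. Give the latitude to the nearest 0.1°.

≈ 70.7°N

The great circle lies in the plane with unit normal n̂ = (p₁ × p₂)/|p₁ × p₂|.
Here n̂_z ≈ +0.331; the vertex latitude is φ_max = arccos|n̂_z| ≈ 70.7°.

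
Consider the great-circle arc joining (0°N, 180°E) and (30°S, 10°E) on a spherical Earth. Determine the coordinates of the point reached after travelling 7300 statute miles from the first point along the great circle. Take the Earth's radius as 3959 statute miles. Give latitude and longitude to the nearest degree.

The haversine formula gives a central angle δ ≈ 2.592 rad (148.5°) between the endpoints. The total great-circle distance is δ·R ≈ 2.592 × 3959 ≈ 10263 mi, so the target fraction is f = 7300/10263 ≈ 0.711.
Interpolate at f ≈ 0.711 with slerp weights a = sin((1−f)δ)/sin δ ≈ 1.303, b = sin(fδ)/sin δ ≈ 1.844.
p = a·p₁ + b·p₂ ≈ (0.270, 0.277, -0.922); φ = arcsin(p_z) ≈ -67.24°, λ = atan2(p_y, p_x) ≈ 45.80°.

≈ (67°S, 46°E)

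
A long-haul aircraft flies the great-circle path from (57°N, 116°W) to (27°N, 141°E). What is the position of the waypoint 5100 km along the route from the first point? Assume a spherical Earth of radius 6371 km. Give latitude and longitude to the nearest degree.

≈ (49°N, 164°E)

Convert each endpoint to a unit vector on the sphere (x = cos φ cos λ, y = cos φ sin λ, z = sin φ).
The central angle between the endpoints is δ = arccos(p₁·p₂) ≈ 1.296 rad (74.2°). The total great-circle distance is δ·R ≈ 1.296 × 6371 ≈ 8255 km, so the target fraction is f = 5100/8255 ≈ 0.618.
Interpolate at f ≈ 0.618 with slerp weights a = sin((1−f)δ)/sin δ ≈ 0.494, b = sin(fδ)/sin δ ≈ 0.746.
p = a·p₁ + b·p₂ ≈ (-0.634, 0.176, 0.753); φ = arcsin(p_z) ≈ 48.83°, λ = atan2(p_y, p_x) ≈ 164.46°.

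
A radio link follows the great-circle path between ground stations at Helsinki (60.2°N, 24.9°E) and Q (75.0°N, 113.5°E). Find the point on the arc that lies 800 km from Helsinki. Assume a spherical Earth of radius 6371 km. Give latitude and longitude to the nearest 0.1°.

≈ (66.3°N, 33.5°E)

From cos δ = sin φ₁ sin φ₂ + cos φ₁ cos φ₂ cos Δλ, the central angle is δ ≈ 0.571 rad (32.7°). The total great-circle distance is δ·R ≈ 0.571 × 6371 ≈ 3638 km, so the target fraction is f = 800/3638 ≈ 0.220.
Interpolate at f ≈ 0.220 with slerp weights a = sin((1−f)δ)/sin δ ≈ 0.797, b = sin(fδ)/sin δ ≈ 0.232.
p = a·p₁ + b·p₂ ≈ (0.335, 0.222, 0.916); φ = arcsin(p_z) ≈ 66.29°, λ = atan2(p_y, p_x) ≈ 33.47°.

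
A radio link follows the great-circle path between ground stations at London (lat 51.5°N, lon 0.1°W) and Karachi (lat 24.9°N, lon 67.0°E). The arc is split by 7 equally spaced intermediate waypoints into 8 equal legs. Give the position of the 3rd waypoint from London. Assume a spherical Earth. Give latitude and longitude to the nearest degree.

Write both endpoints as unit vectors p₁, p₂ with components (cos φ cos λ, cos φ sin λ, sin φ).
The central angle between the endpoints is δ = arccos(p₁·p₂) ≈ 0.989 rad (56.7°).
Interpolate at f = 3/8 with slerp weights a = sin((1−f)δ)/sin δ ≈ 0.694, b = sin(fδ)/sin δ ≈ 0.434.
p = a·p₁ + b·p₂ ≈ (0.586, 0.361, 0.726); φ = arcsin(p_z) ≈ 46.51°, λ = atan2(p_y, p_x) ≈ 31.69°.

≈ lat 47°N, lon 32°E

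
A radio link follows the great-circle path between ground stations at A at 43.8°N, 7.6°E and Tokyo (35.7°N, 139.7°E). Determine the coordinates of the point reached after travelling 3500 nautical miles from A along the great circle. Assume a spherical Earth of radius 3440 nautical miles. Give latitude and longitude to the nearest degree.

From cos δ = sin φ₁ sin φ₂ + cos φ₁ cos φ₂ cos Δλ, the central angle is δ ≈ 1.560 rad (89.4°). The total great-circle distance is δ·R ≈ 1.560 × 3440 ≈ 5366 nmi, so the target fraction is f = 3500/5366 ≈ 0.652.
Interpolate at f ≈ 0.652 with slerp weights a = sin((1−f)δ)/sin δ ≈ 0.516, b = sin(fδ)/sin δ ≈ 0.851.
p = a·p₁ + b·p₂ ≈ (-0.158, 0.496, 0.854); φ = arcsin(p_z) ≈ 58.63°, λ = atan2(p_y, p_x) ≈ 107.62°.

≈ 59°N, 108°E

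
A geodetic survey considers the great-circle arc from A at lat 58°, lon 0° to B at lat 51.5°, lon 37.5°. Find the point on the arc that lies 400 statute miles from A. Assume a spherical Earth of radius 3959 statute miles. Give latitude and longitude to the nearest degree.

Write both endpoints as unit vectors p₁, p₂ with components (cos φ cos λ, cos φ sin λ, sin φ).
The central angle between the endpoints is δ = arccos(p₁·p₂) ≈ 0.389 rad (22.3°). The total great-circle distance is δ·R ≈ 0.389 × 3959 ≈ 1539 mi, so the target fraction is f = 400/1539 ≈ 0.260.
Interpolate at f ≈ 0.260 with slerp weights a = sin((1−f)δ)/sin δ ≈ 0.749, b = sin(fδ)/sin δ ≈ 0.266.
p = a·p₁ + b·p₂ ≈ (0.528, 0.101, 0.843); φ = arcsin(p_z) ≈ 57.47°, λ = atan2(p_y, p_x) ≈ 10.81°.

≈ lat 57°, lon 11°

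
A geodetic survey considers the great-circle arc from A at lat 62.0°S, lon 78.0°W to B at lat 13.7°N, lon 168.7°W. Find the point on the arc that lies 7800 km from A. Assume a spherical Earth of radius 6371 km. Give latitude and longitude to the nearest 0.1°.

Write both endpoints as unit vectors p₁, p₂ with components (cos φ cos λ, cos φ sin λ, sin φ).
The central angle between the endpoints is δ = arccos(p₁·p₂) ≈ 1.787 rad (102.4°). The total great-circle distance is δ·R ≈ 1.787 × 6371 ≈ 11386 km, so the target fraction is f = 7800/11386 ≈ 0.685.
Interpolate at f ≈ 0.685 with slerp weights a = sin((1−f)δ)/sin δ ≈ 0.546, b = sin(fδ)/sin δ ≈ 0.963.
p = a·p₁ + b·p₂ ≈ (-0.864, -0.434, -0.254); φ = arcsin(p_z) ≈ -14.73°, λ = atan2(p_y, p_x) ≈ -153.32°.

≈ lat 14.7°S, lon 153.3°W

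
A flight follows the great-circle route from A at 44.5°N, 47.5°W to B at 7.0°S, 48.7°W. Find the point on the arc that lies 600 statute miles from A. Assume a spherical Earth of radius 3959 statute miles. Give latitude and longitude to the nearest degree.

≈ 36°N, 48°W

Write both endpoints as unit vectors p₁, p₂ with components (cos φ cos λ, cos φ sin λ, sin φ).
The central angle between the endpoints is δ = arccos(p₁·p₂) ≈ 0.899 rad (51.5°). The total great-circle distance is δ·R ≈ 0.899 × 3959 ≈ 3559 mi, so the target fraction is f = 600/3559 ≈ 0.169.
Interpolate at f ≈ 0.169 with slerp weights a = sin((1−f)δ)/sin δ ≈ 0.868, b = sin(fδ)/sin δ ≈ 0.193.
p = a·p₁ + b·p₂ ≈ (0.545, -0.601, 0.585); φ = arcsin(p_z) ≈ 35.82°, λ = atan2(p_y, p_x) ≈ -47.78°.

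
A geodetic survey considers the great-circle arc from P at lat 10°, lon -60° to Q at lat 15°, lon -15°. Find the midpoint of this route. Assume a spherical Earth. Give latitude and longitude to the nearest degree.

Convert each endpoint to a unit vector on the sphere (x = cos φ cos λ, y = cos φ sin λ, z = sin φ).
The central angle between the endpoints is δ = arccos(p₁·p₂) ≈ 0.770 rad (44.1°).
Interpolate at f = 1/2 with slerp weights a = sin((1−f)δ)/sin δ ≈ 0.540, b = sin(fδ)/sin δ ≈ 0.540.
p = a·p₁ + b·p₂ ≈ (0.769, -0.595, 0.233); φ = arcsin(p_z) ≈ 13.49°, λ = atan2(p_y, p_x) ≈ -37.73°.

≈ lat 13°, lon -38°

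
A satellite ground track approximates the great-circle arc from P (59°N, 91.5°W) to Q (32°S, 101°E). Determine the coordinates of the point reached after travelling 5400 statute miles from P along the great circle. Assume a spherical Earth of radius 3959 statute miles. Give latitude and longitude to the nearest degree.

From cos δ = sin φ₁ sin φ₂ + cos φ₁ cos φ₂ cos Δλ, the central angle is δ ≈ 2.648 rad (151.7°). The total great-circle distance is δ·R ≈ 2.648 × 3959 ≈ 10484 mi, so the target fraction is f = 5400/10484 ≈ 0.515.
Interpolate at f ≈ 0.515 with slerp weights a = sin((1−f)δ)/sin δ ≈ 2.025, b = sin(fδ)/sin δ ≈ 2.066.
p = a·p₁ + b·p₂ ≈ (-0.362, 0.677, 0.641); φ = arcsin(p_z) ≈ 39.84°, λ = atan2(p_y, p_x) ≈ 118.09°.

≈ (40°N, 118°E)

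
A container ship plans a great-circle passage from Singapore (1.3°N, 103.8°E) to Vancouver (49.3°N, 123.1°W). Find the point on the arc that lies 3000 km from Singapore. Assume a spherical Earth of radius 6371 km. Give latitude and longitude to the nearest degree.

Write both endpoints as unit vectors p₁, p₂ with components (cos φ cos λ, cos φ sin λ, sin φ).
The central angle between the endpoints is δ = arccos(p₁·p₂) ≈ 2.013 rad (115.4°). The total great-circle distance is δ·R ≈ 2.013 × 6371 ≈ 12827 km, so the target fraction is f = 3000/12827 ≈ 0.234.
Interpolate at f ≈ 0.234 with slerp weights a = sin((1−f)δ)/sin δ ≈ 1.106, b = sin(fδ)/sin δ ≈ 0.502.
p = a·p₁ + b·p₂ ≈ (-0.443, 0.800, 0.406); φ = arcsin(p_z) ≈ 23.94°, λ = atan2(p_y, p_x) ≈ 118.96°.

≈ 24°N, 119°E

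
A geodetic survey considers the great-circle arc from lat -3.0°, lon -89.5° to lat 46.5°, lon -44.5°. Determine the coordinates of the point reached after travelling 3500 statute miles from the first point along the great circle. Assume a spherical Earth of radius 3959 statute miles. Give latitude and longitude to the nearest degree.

The haversine formula gives a central angle δ ≈ 1.106 rad (63.4°) between the endpoints. The total great-circle distance is δ·R ≈ 1.106 × 3959 ≈ 4379 mi, so the target fraction is f = 3500/4379 ≈ 0.799.
Interpolate at f ≈ 0.799 with slerp weights a = sin((1−f)δ)/sin δ ≈ 0.246, b = sin(fδ)/sin δ ≈ 0.865.
p = a·p₁ + b·p₂ ≈ (0.427, -0.663, 0.615); φ = arcsin(p_z) ≈ 37.92°, λ = atan2(p_y, p_x) ≈ -57.24°.

≈ lat 38°, lon -57°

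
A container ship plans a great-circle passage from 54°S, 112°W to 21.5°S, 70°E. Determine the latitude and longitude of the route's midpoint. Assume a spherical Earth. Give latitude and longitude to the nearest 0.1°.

≈ 73.7°S, 73.4°E

Write both endpoints as unit vectors p₁, p₂ with components (cos φ cos λ, cos φ sin λ, sin φ).
The central angle between the endpoints is δ = arccos(p₁·p₂) ≈ 1.824 rad (104.5°).
Interpolate at f = 1/2 with slerp weights a = sin((1−f)δ)/sin δ ≈ 0.817, b = sin(fδ)/sin δ ≈ 0.817.
p = a·p₁ + b·p₂ ≈ (0.080, 0.269, -0.960); φ = arcsin(p_z) ≈ -73.71°, λ = atan2(p_y, p_x) ≈ 73.42°.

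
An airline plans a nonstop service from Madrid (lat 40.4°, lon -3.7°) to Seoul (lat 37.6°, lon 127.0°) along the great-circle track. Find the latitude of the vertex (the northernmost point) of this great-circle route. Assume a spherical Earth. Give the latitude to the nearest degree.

The great circle lies in the plane with unit normal n̂ = (p₁ × p₂)/|p₁ × p₂|.
Here n̂_z ≈ +0.457; the vertex latitude is φ_max = arccos|n̂_z| ≈ 62.8°.
Check via Clairaut: cos φ_max = |cos φ₁| · sin C = cos(40.4°)·sin(36.9°) ≈ 0.457, again giving ≈ 62.8°.

≈ 63°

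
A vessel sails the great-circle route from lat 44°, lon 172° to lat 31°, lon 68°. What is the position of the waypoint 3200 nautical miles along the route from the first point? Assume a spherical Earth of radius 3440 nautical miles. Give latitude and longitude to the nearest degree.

Write both endpoints as unit vectors p₁, p₂ with components (cos φ cos λ, cos φ sin λ, sin φ).
The central angle between the endpoints is δ = arccos(p₁·p₂) ≈ 1.361 rad (78.0°). The total great-circle distance is δ·R ≈ 1.361 × 3440 ≈ 4681 nmi, so the target fraction is f = 3200/4681 ≈ 0.684.
Interpolate at f ≈ 0.684 with slerp weights a = sin((1−f)δ)/sin δ ≈ 0.427, b = sin(fδ)/sin δ ≈ 0.820.
p = a·p₁ + b·p₂ ≈ (-0.041, 0.694, 0.719); φ = arcsin(p_z) ≈ 45.94°, λ = atan2(p_y, p_x) ≈ 93.35°.

≈ lat 46°, lon 93°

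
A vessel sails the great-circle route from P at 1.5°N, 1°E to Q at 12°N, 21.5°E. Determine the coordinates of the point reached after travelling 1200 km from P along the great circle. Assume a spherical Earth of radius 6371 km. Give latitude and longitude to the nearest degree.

Convert each endpoint to a unit vector on the sphere (x = cos φ cos λ, y = cos φ sin λ, z = sin φ).
The central angle between the endpoints is δ = arccos(p₁·p₂) ≈ 0.399 rad (22.9°). The total great-circle distance is δ·R ≈ 0.399 × 6371 ≈ 2544 km, so the target fraction is f = 1200/2544 ≈ 0.472.
Interpolate at f ≈ 0.472 with slerp weights a = sin((1−f)δ)/sin δ ≈ 0.539, b = sin(fδ)/sin δ ≈ 0.482.
p = a·p₁ + b·p₂ ≈ (0.977, 0.182, 0.114); φ = arcsin(p_z) ≈ 6.56°, λ = atan2(p_y, p_x) ≈ 10.56°.

≈ 7°N, 11°E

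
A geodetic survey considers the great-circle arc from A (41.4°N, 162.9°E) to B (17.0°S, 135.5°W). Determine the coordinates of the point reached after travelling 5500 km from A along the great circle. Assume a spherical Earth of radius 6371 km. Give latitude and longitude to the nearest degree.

From cos δ = sin φ₁ sin φ₂ + cos φ₁ cos φ₂ cos Δλ, the central angle is δ ≈ 1.422 rad (81.5°). The total great-circle distance is δ·R ≈ 1.422 × 6371 ≈ 9062 km, so the target fraction is f = 5500/9062 ≈ 0.607.
Interpolate at f ≈ 0.607 with slerp weights a = sin((1−f)δ)/sin δ ≈ 0.536, b = sin(fδ)/sin δ ≈ 0.768.
p = a·p₁ + b·p₂ ≈ (-0.909, -0.397, 0.130); φ = arcsin(p_z) ≈ 7.47°, λ = atan2(p_y, p_x) ≈ -156.41°.

≈ (7°N, 156°W)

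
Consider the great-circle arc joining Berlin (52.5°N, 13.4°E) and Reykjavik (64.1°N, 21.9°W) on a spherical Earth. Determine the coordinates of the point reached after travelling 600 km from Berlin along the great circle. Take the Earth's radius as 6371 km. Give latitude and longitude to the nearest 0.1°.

≈ 56.2°N, 6.7°E

From cos δ = sin φ₁ sin φ₂ + cos φ₁ cos φ₂ cos Δλ, the central angle is δ ≈ 0.375 rad (21.5°). The total great-circle distance is δ·R ≈ 0.375 × 6371 ≈ 2386 km, so the target fraction is f = 600/2386 ≈ 0.251.
Interpolate at f ≈ 0.251 with slerp weights a = sin((1−f)δ)/sin δ ≈ 0.756, b = sin(fδ)/sin δ ≈ 0.257.
p = a·p₁ + b·p₂ ≈ (0.552, 0.065, 0.831); φ = arcsin(p_z) ≈ 56.23°, λ = atan2(p_y, p_x) ≈ 6.70°.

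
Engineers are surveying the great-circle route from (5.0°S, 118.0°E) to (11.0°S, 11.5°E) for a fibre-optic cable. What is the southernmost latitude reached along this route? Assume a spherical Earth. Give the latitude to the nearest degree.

The great circle lies in the plane with unit normal n̂ = (p₁ × p₂)/|p₁ × p₂|.
Here n̂_z ≈ -0.971; the vertex latitude is φ_max = arccos|n̂_z| ≈ 13.8°.

≈ 14°S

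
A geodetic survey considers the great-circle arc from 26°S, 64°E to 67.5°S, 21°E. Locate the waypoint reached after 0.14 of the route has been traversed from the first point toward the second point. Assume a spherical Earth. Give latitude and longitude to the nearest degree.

≈ 32°S, 61°E

The haversine formula gives a central angle δ ≈ 0.855 rad (49.0°) between the endpoints.
Interpolate at f = 0.14 with slerp weights a = sin((1−f)δ)/sin δ ≈ 0.889, b = sin(fδ)/sin δ ≈ 0.158.
p = a·p₁ + b·p₂ ≈ (0.407, 0.740, -0.536); φ = arcsin(p_z) ≈ -32.40°, λ = atan2(p_y, p_x) ≈ 61.20°.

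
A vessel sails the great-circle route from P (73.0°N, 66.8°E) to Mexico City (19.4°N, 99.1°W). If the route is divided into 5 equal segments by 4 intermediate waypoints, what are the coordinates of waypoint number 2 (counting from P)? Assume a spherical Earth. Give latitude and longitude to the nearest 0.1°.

Write both endpoints as unit vectors p₁, p₂ with components (cos φ cos λ, cos φ sin λ, sin φ).
The central angle between the endpoints is δ = arccos(p₁·p₂) ≈ 1.521 rad (87.1°).
Interpolate at f = 2/5 with slerp weights a = sin((1−f)δ)/sin δ ≈ 0.792, b = sin(fδ)/sin δ ≈ 0.572.
p = a·p₁ + b·p₂ ≈ (0.006, -0.320, 0.947); φ = arcsin(p_z) ≈ 71.33°, λ = atan2(p_y, p_x) ≈ -88.95°.

≈ (71.3°N, 89.0°W)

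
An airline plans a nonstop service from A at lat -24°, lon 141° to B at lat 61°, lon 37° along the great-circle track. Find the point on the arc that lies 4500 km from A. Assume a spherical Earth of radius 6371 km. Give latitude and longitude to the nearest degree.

≈ lat 11°, lon 120°

The haversine formula gives a central angle δ ≈ 2.052 rad (117.6°) between the endpoints. The total great-circle distance is δ·R ≈ 2.052 × 6371 ≈ 13074 km, so the target fraction is f = 4500/13074 ≈ 0.344.
Interpolate at f ≈ 0.344 with slerp weights a = sin((1−f)δ)/sin δ ≈ 1.100, b = sin(fδ)/sin δ ≈ 0.732.
p = a·p₁ + b·p₂ ≈ (-0.497, 0.846, 0.193); φ = arcsin(p_z) ≈ 11.14°, λ = atan2(p_y, p_x) ≈ 120.45°.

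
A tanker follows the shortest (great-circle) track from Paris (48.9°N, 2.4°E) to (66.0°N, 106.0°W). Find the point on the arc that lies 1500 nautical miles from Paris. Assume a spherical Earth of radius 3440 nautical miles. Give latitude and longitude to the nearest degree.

Write both endpoints as unit vectors p₁, p₂ with components (cos φ cos λ, cos φ sin λ, sin φ).
The central angle between the endpoints is δ = arccos(p₁·p₂) ≈ 0.922 rad (52.8°). The total great-circle distance is δ·R ≈ 0.922 × 3440 ≈ 3173 nmi, so the target fraction is f = 1500/3173 ≈ 0.473.
Interpolate at f ≈ 0.473 with slerp weights a = sin((1−f)δ)/sin δ ≈ 0.586, b = sin(fδ)/sin δ ≈ 0.530.
p = a·p₁ + b·p₂ ≈ (0.326, -0.191, 0.926); φ = arcsin(p_z) ≈ 67.82°, λ = atan2(p_y, p_x) ≈ -30.40°.

≈ (68°N, 30°W)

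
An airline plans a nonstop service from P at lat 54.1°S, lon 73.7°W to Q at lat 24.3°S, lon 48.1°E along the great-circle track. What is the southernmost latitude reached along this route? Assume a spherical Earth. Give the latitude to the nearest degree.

≈ 63°S

The great circle lies in the plane with unit normal n̂ = (p₁ × p₂)/|p₁ × p₂|.
Here n̂_z ≈ +0.455; the vertex latitude is φ_max = arccos|n̂_z| ≈ 62.9°.
Check via Clairaut: cos φ_max = |cos φ₁| · sin C = cos(54.1°)·sin(129.1°) ≈ 0.455, again giving ≈ 62.9°.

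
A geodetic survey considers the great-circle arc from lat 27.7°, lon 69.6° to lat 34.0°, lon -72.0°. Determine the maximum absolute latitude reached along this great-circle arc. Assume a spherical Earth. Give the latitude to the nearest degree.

≈ 61°

The great circle lies in the plane with unit normal n̂ = (p₁ × p₂)/|p₁ × p₂|.
Here n̂_z ≈ -0.480; the vertex latitude is φ_max = arccos|n̂_z| ≈ 61.3°.
Check via Clairaut: cos φ_max = |cos φ₁| · sin C = cos(27.7°)·sin(32.9°) ≈ 0.480, again giving ≈ 61.3°.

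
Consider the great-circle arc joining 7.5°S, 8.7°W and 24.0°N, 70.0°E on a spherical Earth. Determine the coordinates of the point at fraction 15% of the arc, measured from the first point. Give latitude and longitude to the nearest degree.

The haversine formula gives a central angle δ ≈ 1.446 rad (82.9°) between the endpoints.
Interpolate at f = 0.15 with slerp weights a = sin((1−f)δ)/sin δ ≈ 0.950, b = sin(fδ)/sin δ ≈ 0.217.
p = a·p₁ + b·p₂ ≈ (0.998, 0.044, -0.036); φ = arcsin(p_z) ≈ -2.05°, λ = atan2(p_y, p_x) ≈ 2.51°.

≈ 2°S, 3°E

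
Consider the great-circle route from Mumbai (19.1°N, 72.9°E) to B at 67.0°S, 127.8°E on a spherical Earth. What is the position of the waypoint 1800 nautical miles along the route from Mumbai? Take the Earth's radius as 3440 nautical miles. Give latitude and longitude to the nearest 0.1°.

Write both endpoints as unit vectors p₁, p₂ with components (cos φ cos λ, cos φ sin λ, sin φ).
The central angle between the endpoints is δ = arccos(p₁·p₂) ≈ 1.660 rad (95.1°). The total great-circle distance is δ·R ≈ 1.660 × 3440 ≈ 5710 nmi, so the target fraction is f = 1800/5710 ≈ 0.315.
Interpolate at f ≈ 0.315 with slerp weights a = sin((1−f)δ)/sin δ ≈ 0.911, b = sin(fδ)/sin δ ≈ 0.502.
p = a·p₁ + b·p₂ ≈ (0.133, 0.978, -0.164); φ = arcsin(p_z) ≈ -9.43°, λ = atan2(p_y, p_x) ≈ 82.26°.

≈ 9.4°S, 82.3°E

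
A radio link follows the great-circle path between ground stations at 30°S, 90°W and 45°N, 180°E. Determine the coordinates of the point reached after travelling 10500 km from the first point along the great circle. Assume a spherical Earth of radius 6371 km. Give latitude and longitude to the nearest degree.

≈ 37°N, 161°W

Write both endpoints as unit vectors p₁, p₂ with components (cos φ cos λ, cos φ sin λ, sin φ).
The central angle between the endpoints is δ = arccos(p₁·p₂) ≈ 1.932 rad (110.7°). The total great-circle distance is δ·R ≈ 1.932 × 6371 ≈ 12310 km, so the target fraction is f = 10500/12310 ≈ 0.853.
Interpolate at f ≈ 0.853 with slerp weights a = sin((1−f)δ)/sin δ ≈ 0.300, b = sin(fδ)/sin δ ≈ 1.066.
p = a·p₁ + b·p₂ ≈ (-0.754, -0.259, 0.604); φ = arcsin(p_z) ≈ 37.15°, λ = atan2(p_y, p_x) ≈ -161.00°.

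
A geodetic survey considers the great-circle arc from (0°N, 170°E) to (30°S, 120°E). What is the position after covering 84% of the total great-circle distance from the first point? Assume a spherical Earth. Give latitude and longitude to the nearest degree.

Write both endpoints as unit vectors p₁, p₂ with components (cos φ cos λ, cos φ sin λ, sin φ).
The central angle between the endpoints is δ = arccos(p₁·p₂) ≈ 0.980 rad (56.2°).
Interpolate at f = 0.84 with slerp weights a = sin((1−f)δ)/sin δ ≈ 0.188, b = sin(fδ)/sin δ ≈ 0.883.
p = a·p₁ + b·p₂ ≈ (-0.568, 0.695, -0.442); φ = arcsin(p_z) ≈ -26.20°, λ = atan2(p_y, p_x) ≈ 129.24°.

≈ (26°S, 129°E)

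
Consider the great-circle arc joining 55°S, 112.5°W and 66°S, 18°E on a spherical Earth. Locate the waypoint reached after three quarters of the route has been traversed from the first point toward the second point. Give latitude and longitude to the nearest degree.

The haversine formula gives a central angle δ ≈ 0.931 rad (53.4°) between the endpoints.
Interpolate at f = 3/4 with slerp weights a = sin((1−f)δ)/sin δ ≈ 0.288, b = sin(fδ)/sin δ ≈ 0.801.
p = a·p₁ + b·p₂ ≈ (0.247, -0.052, -0.968); φ = arcsin(p_z) ≈ -75.39°, λ = atan2(p_y, p_x) ≈ -11.82°.

≈ 75°S, 12°W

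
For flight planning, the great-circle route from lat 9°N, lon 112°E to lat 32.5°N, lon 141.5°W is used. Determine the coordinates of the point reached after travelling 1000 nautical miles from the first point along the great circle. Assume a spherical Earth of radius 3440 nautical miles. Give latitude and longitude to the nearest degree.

≈ lat 18°N, lon 126°E

The haversine formula gives a central angle δ ≈ 1.724 rad (98.8°) between the endpoints. The total great-circle distance is δ·R ≈ 1.724 × 3440 ≈ 5930 nmi, so the target fraction is f = 1000/5930 ≈ 0.169.
Interpolate at f ≈ 0.169 with slerp weights a = sin((1−f)δ)/sin δ ≈ 1.002, b = sin(fδ)/sin δ ≈ 0.290.
p = a·p₁ + b·p₂ ≈ (-0.562, 0.766, 0.313); φ = arcsin(p_z) ≈ 18.22°, λ = atan2(p_y, p_x) ≈ 126.29°.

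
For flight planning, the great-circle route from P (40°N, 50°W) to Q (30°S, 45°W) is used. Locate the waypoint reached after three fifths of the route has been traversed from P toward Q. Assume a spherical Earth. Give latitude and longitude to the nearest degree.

≈ (2°S, 47°W)

Convert each endpoint to a unit vector on the sphere (x = cos φ cos λ, y = cos φ sin λ, z = sin φ).
The central angle between the endpoints is δ = arccos(p₁·p₂) ≈ 1.224 rad (70.2°).
Interpolate at f = 3/5 with slerp weights a = sin((1−f)δ)/sin δ ≈ 0.500, b = sin(fδ)/sin δ ≈ 0.713.
p = a·p₁ + b·p₂ ≈ (0.683, -0.730, -0.035); φ = arcsin(p_z) ≈ -2.00°, λ = atan2(p_y, p_x) ≈ -46.91°.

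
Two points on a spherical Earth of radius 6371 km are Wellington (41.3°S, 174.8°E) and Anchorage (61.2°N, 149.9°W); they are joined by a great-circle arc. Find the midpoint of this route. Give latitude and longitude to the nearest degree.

≈ 10°N, 172°W

Convert each endpoint to a unit vector on the sphere (x = cos φ cos λ, y = cos φ sin λ, z = sin φ).
The central angle between the endpoints is δ = arccos(p₁·p₂) ≈ 1.858 rad (106.4°).
Interpolate at f = 1/2 with slerp weights a = sin((1−f)δ)/sin δ ≈ 0.835, b = sin(fδ)/sin δ ≈ 0.835.
p = a·p₁ + b·p₂ ≈ (-0.973, -0.145, 0.181); φ = arcsin(p_z) ≈ 10.41°, λ = atan2(p_y, p_x) ≈ -171.53°.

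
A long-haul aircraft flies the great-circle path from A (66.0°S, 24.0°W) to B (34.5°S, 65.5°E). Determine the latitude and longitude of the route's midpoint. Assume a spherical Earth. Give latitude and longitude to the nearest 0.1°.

Convert each endpoint to a unit vector on the sphere (x = cos φ cos λ, y = cos φ sin λ, z = sin φ).
The central angle between the endpoints is δ = arccos(p₁·p₂) ≈ 1.024 rad (58.6°).
Interpolate at f = 1/2 with slerp weights a = sin((1−f)δ)/sin δ ≈ 0.573, b = sin(fδ)/sin δ ≈ 0.573.
p = a·p₁ + b·p₂ ≈ (0.409, 0.335, -0.849); φ = arcsin(p_z) ≈ -58.07°, λ = atan2(p_y, p_x) ≈ 39.33°.

≈ (58.1°S, 39.3°E)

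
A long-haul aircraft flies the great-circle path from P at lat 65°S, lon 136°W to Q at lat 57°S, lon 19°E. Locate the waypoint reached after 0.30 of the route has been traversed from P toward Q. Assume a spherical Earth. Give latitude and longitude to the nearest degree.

≈ lat 80°S, lon 108°W

The haversine formula gives a central angle δ ≈ 0.987 rad (56.5°) between the endpoints.
Interpolate at f = 0.30 with slerp weights a = sin((1−f)δ)/sin δ ≈ 0.764, b = sin(fδ)/sin δ ≈ 0.350.
p = a·p₁ + b·p₂ ≈ (-0.052, -0.162, -0.985); φ = arcsin(p_z) ≈ -80.19°, λ = atan2(p_y, p_x) ≈ -107.81°.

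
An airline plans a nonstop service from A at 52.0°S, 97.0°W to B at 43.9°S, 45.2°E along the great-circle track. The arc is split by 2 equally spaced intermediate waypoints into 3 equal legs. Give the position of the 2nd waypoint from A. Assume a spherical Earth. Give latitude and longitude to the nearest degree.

Convert each endpoint to a unit vector on the sphere (x = cos φ cos λ, y = cos φ sin λ, z = sin φ).
The central angle between the endpoints is δ = arccos(p₁·p₂) ≈ 1.374 rad (78.7°).
Interpolate at f = 2/3 with slerp weights a = sin((1−f)δ)/sin δ ≈ 0.451, b = sin(fδ)/sin δ ≈ 0.809.
p = a·p₁ + b·p₂ ≈ (0.377, 0.138, -0.916); φ = arcsin(p_z) ≈ -66.34°, λ = atan2(p_y, p_x) ≈ 20.12°.

≈ 66°S, 20°E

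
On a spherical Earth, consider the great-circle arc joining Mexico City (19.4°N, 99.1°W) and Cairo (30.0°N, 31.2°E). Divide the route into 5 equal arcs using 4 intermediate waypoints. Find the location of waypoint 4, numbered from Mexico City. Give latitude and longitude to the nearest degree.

Write both endpoints as unit vectors p₁, p₂ with components (cos φ cos λ, cos φ sin λ, sin φ).
The central angle between the endpoints is δ = arccos(p₁·p₂) ≈ 1.941 rad (111.2°).
Interpolate at f = 4/5 with slerp weights a = sin((1−f)δ)/sin δ ≈ 0.406, b = sin(fδ)/sin δ ≈ 1.073.
p = a·p₁ + b·p₂ ≈ (0.734, 0.103, 0.671); φ = arcsin(p_z) ≈ 42.17°, λ = atan2(p_y, p_x) ≈ 7.98°.

≈ (42°N, 8°E)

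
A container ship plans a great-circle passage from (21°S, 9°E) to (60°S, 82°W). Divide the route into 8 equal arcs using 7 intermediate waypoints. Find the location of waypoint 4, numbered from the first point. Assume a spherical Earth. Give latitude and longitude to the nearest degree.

≈ (49°S, 19°W)

From cos δ = sin φ₁ sin φ₂ + cos φ₁ cos φ₂ cos Δλ, the central angle is δ ≈ 1.264 rad (72.4°).
Interpolate at f = 4/8 with slerp weights a = sin((1−f)δ)/sin δ ≈ 0.620, b = sin(fδ)/sin δ ≈ 0.620.
p = a·p₁ + b·p₂ ≈ (0.614, -0.216, -0.759); φ = arcsin(p_z) ≈ -49.35°, λ = atan2(p_y, p_x) ≈ -19.39°.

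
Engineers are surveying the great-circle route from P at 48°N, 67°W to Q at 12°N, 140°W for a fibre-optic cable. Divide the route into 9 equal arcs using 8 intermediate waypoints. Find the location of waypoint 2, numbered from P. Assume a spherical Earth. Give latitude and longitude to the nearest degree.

≈ 45°N, 89°W

Convert each endpoint to a unit vector on the sphere (x = cos φ cos λ, y = cos φ sin λ, z = sin φ).
The central angle between the endpoints is δ = arccos(p₁·p₂) ≈ 1.218 rad (69.8°).
Interpolate at f = 2/9 with slerp weights a = sin((1−f)δ)/sin δ ≈ 0.865, b = sin(fδ)/sin δ ≈ 0.285.
p = a·p₁ + b·p₂ ≈ (0.013, -0.712, 0.702); φ = arcsin(p_z) ≈ 44.60°, λ = atan2(p_y, p_x) ≈ -88.98°.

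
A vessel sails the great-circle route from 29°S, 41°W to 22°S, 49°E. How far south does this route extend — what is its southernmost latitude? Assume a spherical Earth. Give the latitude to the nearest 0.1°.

The great circle lies in the plane with unit normal n̂ = (p₁ × p₂)/|p₁ × p₂|.
Here n̂_z ≈ +0.825; the vertex latitude is φ_max = arccos|n̂_z| ≈ 34.4°.

≈ 34.4°S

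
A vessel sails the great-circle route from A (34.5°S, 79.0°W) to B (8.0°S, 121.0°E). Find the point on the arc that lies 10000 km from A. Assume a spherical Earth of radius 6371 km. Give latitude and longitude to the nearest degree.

Convert each endpoint to a unit vector on the sphere (x = cos φ cos λ, y = cos φ sin λ, z = sin φ).
The central angle between the endpoints is δ = arccos(p₁·p₂) ≈ 2.330 rad (133.5°). The total great-circle distance is δ·R ≈ 2.330 × 6371 ≈ 14842 km, so the target fraction is f = 10000/14842 ≈ 0.674.
Interpolate at f ≈ 0.674 with slerp weights a = sin((1−f)δ)/sin δ ≈ 0.949, b = sin(fδ)/sin δ ≈ 1.378.
p = a·p₁ + b·p₂ ≈ (-0.554, 0.402, -0.730); φ = arcsin(p_z) ≈ -46.85°, λ = atan2(p_y, p_x) ≈ 144.03°.

≈ (47°S, 144°E)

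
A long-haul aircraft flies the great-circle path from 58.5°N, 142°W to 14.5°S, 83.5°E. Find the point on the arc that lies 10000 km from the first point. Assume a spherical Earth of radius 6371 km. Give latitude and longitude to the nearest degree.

≈ 17°N, 99°E

From cos δ = sin φ₁ sin φ₂ + cos φ₁ cos φ₂ cos Δλ, the central angle is δ ≈ 2.175 rad (124.6°). The total great-circle distance is δ·R ≈ 2.175 × 6371 ≈ 13856 km, so the target fraction is f = 10000/13856 ≈ 0.722.
Interpolate at f ≈ 0.722 with slerp weights a = sin((1−f)δ)/sin δ ≈ 0.691, b = sin(fδ)/sin δ ≈ 1.215.
p = a·p₁ + b·p₂ ≈ (-0.152, 0.946, 0.285); φ = arcsin(p_z) ≈ 16.58°, λ = atan2(p_y, p_x) ≈ 99.09°.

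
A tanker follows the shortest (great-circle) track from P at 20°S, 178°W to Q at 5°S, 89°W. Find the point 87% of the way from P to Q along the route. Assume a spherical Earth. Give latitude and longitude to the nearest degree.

≈ 9°S, 100°W

Convert each endpoint to a unit vector on the sphere (x = cos φ cos λ, y = cos φ sin λ, z = sin φ).
The central angle between the endpoints is δ = arccos(p₁·p₂) ≈ 1.525 rad (87.4°).
Interpolate at f = 0.87 with slerp weights a = sin((1−f)δ)/sin δ ≈ 0.197, b = sin(fδ)/sin δ ≈ 0.971.
p = a·p₁ + b·p₂ ≈ (-0.168, -0.974, -0.152); φ = arcsin(p_z) ≈ -8.75°, λ = atan2(p_y, p_x) ≈ -99.80°.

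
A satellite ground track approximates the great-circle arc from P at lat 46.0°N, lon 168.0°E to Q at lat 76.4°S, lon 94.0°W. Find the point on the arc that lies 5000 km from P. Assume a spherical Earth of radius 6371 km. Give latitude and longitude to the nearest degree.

The haversine formula gives a central angle δ ≈ 2.377 rad (136.2°) between the endpoints. The total great-circle distance is δ·R ≈ 2.377 × 6371 ≈ 15146 km, so the target fraction is f = 5000/15146 ≈ 0.330.
Interpolate at f ≈ 0.330 with slerp weights a = sin((1−f)δ)/sin δ ≈ 1.445, b = sin(fδ)/sin δ ≈ 1.021.
p = a·p₁ + b·p₂ ≈ (-0.998, -0.031, 0.047); φ = arcsin(p_z) ≈ 2.68°, λ = atan2(p_y, p_x) ≈ -178.23°.

≈ lat 3°N, lon 178°W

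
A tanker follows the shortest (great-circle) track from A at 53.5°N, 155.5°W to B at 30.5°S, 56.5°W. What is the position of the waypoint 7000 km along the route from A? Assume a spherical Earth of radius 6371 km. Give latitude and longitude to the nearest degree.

≈ 14°N, 92°W

The haversine formula gives a central angle δ ≈ 2.081 rad (119.2°) between the endpoints. The total great-circle distance is δ·R ≈ 2.081 × 6371 ≈ 13257 km, so the target fraction is f = 7000/13257 ≈ 0.528.
Interpolate at f ≈ 0.528 with slerp weights a = sin((1−f)δ)/sin δ ≈ 0.953, b = sin(fδ)/sin δ ≈ 1.020.
p = a·p₁ + b·p₂ ≈ (-0.030, -0.968, 0.248); φ = arcsin(p_z) ≈ 14.36°, λ = atan2(p_y, p_x) ≈ -91.80°.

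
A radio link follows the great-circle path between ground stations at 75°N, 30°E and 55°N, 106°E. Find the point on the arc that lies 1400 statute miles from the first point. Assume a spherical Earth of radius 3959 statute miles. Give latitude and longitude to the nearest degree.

Convert each endpoint to a unit vector on the sphere (x = cos φ cos λ, y = cos φ sin λ, z = sin φ).
The central angle between the endpoints is δ = arccos(p₁·p₂) ≈ 0.597 rad (34.2°). The total great-circle distance is δ·R ≈ 0.597 × 3959 ≈ 2363 mi, so the target fraction is f = 1400/2363 ≈ 0.593.
Interpolate at f ≈ 0.593 with slerp weights a = sin((1−f)δ)/sin δ ≈ 0.428, b = sin(fδ)/sin δ ≈ 0.616.
p = a·p₁ + b·p₂ ≈ (-0.001, 0.395, 0.919); φ = arcsin(p_z) ≈ 66.72°, λ = atan2(p_y, p_x) ≈ 90.20°.

≈ 67°N, 90°E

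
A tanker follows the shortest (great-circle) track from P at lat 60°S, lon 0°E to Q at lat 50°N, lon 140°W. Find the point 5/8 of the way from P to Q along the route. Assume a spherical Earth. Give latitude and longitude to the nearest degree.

From cos δ = sin φ₁ sin φ₂ + cos φ₁ cos φ₂ cos Δλ, the central angle is δ ≈ 2.713 rad (155.5°).
Interpolate at f = 5/8 with slerp weights a = sin((1−f)δ)/sin δ ≈ 2.048, b = sin(fδ)/sin δ ≈ 2.388.
p = a·p₁ + b·p₂ ≈ (-0.152, -0.987, 0.056); φ = arcsin(p_z) ≈ 3.21°, λ = atan2(p_y, p_x) ≈ -98.76°.

≈ lat 3°N, lon 99°W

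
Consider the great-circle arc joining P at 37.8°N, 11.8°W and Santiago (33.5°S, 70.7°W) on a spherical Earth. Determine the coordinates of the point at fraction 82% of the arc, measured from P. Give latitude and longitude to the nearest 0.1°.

Write both endpoints as unit vectors p₁, p₂ with components (cos φ cos λ, cos φ sin λ, sin φ).
The central angle between the endpoints is δ = arccos(p₁·p₂) ≈ 1.569 rad (89.9°).
Interpolate at f = 0.82 with slerp weights a = sin((1−f)δ)/sin δ ≈ 0.279, b = sin(fδ)/sin δ ≈ 0.960.
p = a·p₁ + b·p₂ ≈ (0.480, -0.800, -0.359); φ = arcsin(p_z) ≈ -21.04°, λ = atan2(p_y, p_x) ≈ -59.05°.

≈ 21.0°S, 59.0°W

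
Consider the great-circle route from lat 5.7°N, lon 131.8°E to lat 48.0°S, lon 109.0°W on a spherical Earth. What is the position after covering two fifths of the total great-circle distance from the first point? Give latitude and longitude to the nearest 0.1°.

The haversine formula gives a central angle δ ≈ 1.981 rad (113.5°) between the endpoints.
Interpolate at f = 2/5 with slerp weights a = sin((1−f)δ)/sin δ ≈ 1.012, b = sin(fδ)/sin δ ≈ 0.776.
p = a·p₁ + b·p₂ ≈ (-0.840, 0.259, -0.476); φ = arcsin(p_z) ≈ -28.45°, λ = atan2(p_y, p_x) ≈ 162.85°.

≈ lat 28.5°S, lon 162.8°E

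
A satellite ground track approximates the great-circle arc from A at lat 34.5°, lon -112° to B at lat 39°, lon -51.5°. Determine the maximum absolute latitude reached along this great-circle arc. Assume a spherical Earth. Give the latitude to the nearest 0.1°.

The great circle lies in the plane with unit normal n̂ = (p₁ × p₂)/|p₁ × p₂|.
Here n̂_z ≈ +0.753; the vertex latitude is φ_max = arccos|n̂_z| ≈ 41.2°.
Check via Clairaut: cos φ_max = |cos φ₁| · sin C = cos(34.5°)·sin(65.9°) ≈ 0.753, again giving ≈ 41.2°.

≈ 41.2°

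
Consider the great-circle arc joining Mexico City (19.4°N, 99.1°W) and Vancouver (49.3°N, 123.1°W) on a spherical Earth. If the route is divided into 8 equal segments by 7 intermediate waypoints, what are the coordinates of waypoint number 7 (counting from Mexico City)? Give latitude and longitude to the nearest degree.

≈ 46°N, 119°W

The haversine formula gives a central angle δ ≈ 0.620 rad (35.5°) between the endpoints.
Interpolate at f = 7/8 with slerp weights a = sin((1−f)δ)/sin δ ≈ 0.133, b = sin(fδ)/sin δ ≈ 0.889.
p = a·p₁ + b·p₂ ≈ (-0.336, -0.610, 0.718); φ = arcsin(p_z) ≈ 45.88°, λ = atan2(p_y, p_x) ≈ -118.89°.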